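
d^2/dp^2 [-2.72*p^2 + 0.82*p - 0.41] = -5.44000000000000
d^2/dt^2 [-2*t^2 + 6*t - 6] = -4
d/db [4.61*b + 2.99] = 4.61000000000000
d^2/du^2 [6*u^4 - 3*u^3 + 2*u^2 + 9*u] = 72*u^2 - 18*u + 4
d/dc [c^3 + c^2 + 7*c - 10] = 3*c^2 + 2*c + 7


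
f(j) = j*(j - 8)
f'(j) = 2*j - 8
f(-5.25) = 69.56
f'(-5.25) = -18.50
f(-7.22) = 109.89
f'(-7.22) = -22.44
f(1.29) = -8.66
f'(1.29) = -5.42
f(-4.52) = 56.59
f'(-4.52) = -17.04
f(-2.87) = 31.20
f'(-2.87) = -13.74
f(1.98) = -11.92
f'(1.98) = -4.04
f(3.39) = -15.63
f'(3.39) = -1.22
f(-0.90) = 8.01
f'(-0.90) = -9.80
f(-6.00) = 84.00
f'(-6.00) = -20.00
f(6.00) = -12.00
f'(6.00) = 4.00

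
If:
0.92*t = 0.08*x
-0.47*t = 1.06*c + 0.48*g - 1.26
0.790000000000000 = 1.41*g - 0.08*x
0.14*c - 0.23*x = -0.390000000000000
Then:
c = 0.79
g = 0.68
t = 0.19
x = 2.18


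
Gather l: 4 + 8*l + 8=8*l + 12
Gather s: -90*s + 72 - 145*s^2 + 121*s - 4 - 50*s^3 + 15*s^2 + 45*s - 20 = -50*s^3 - 130*s^2 + 76*s + 48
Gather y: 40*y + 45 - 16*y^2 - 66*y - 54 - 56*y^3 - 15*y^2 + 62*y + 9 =-56*y^3 - 31*y^2 + 36*y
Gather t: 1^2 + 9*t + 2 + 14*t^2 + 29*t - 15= 14*t^2 + 38*t - 12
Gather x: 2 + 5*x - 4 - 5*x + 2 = 0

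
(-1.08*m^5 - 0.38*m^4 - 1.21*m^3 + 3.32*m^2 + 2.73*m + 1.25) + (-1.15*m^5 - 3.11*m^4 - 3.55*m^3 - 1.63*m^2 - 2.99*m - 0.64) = -2.23*m^5 - 3.49*m^4 - 4.76*m^3 + 1.69*m^2 - 0.26*m + 0.61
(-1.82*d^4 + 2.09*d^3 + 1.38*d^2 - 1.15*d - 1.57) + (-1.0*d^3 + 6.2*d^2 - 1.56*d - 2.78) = -1.82*d^4 + 1.09*d^3 + 7.58*d^2 - 2.71*d - 4.35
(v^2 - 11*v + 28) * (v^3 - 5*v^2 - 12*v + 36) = v^5 - 16*v^4 + 71*v^3 + 28*v^2 - 732*v + 1008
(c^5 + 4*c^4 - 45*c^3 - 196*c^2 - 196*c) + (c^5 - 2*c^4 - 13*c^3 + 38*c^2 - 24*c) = 2*c^5 + 2*c^4 - 58*c^3 - 158*c^2 - 220*c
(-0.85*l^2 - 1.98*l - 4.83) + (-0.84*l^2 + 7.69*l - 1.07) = -1.69*l^2 + 5.71*l - 5.9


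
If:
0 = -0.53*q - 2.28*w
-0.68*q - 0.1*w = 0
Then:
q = 0.00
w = 0.00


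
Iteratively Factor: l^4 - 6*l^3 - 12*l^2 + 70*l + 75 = (l + 1)*(l^3 - 7*l^2 - 5*l + 75) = (l - 5)*(l + 1)*(l^2 - 2*l - 15) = (l - 5)*(l + 1)*(l + 3)*(l - 5)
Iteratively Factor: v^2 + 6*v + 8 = (v + 4)*(v + 2)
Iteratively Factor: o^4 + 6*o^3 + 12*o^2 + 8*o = (o)*(o^3 + 6*o^2 + 12*o + 8) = o*(o + 2)*(o^2 + 4*o + 4) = o*(o + 2)^2*(o + 2)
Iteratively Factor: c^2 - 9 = (c + 3)*(c - 3)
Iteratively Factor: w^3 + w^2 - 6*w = (w)*(w^2 + w - 6) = w*(w + 3)*(w - 2)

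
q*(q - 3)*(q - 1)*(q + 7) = q^4 + 3*q^3 - 25*q^2 + 21*q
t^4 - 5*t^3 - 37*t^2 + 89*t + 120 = (t - 8)*(t - 3)*(t + 1)*(t + 5)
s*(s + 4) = s^2 + 4*s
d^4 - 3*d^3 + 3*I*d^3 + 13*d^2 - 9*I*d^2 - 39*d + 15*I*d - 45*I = (d - 3)*(d - 3*I)*(d + I)*(d + 5*I)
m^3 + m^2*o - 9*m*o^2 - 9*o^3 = (m - 3*o)*(m + o)*(m + 3*o)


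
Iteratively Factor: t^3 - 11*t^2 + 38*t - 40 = (t - 2)*(t^2 - 9*t + 20) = (t - 5)*(t - 2)*(t - 4)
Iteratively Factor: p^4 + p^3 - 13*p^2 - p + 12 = (p - 1)*(p^3 + 2*p^2 - 11*p - 12) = (p - 3)*(p - 1)*(p^2 + 5*p + 4) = (p - 3)*(p - 1)*(p + 4)*(p + 1)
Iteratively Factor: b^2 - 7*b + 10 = (b - 2)*(b - 5)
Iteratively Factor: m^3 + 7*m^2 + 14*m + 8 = (m + 4)*(m^2 + 3*m + 2) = (m + 2)*(m + 4)*(m + 1)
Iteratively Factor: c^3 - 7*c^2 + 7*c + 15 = (c - 5)*(c^2 - 2*c - 3) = (c - 5)*(c - 3)*(c + 1)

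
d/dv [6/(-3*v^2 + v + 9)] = 6*(6*v - 1)/(-3*v^2 + v + 9)^2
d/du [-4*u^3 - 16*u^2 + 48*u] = -12*u^2 - 32*u + 48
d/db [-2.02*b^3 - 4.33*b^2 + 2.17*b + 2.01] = -6.06*b^2 - 8.66*b + 2.17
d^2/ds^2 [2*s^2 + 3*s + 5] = 4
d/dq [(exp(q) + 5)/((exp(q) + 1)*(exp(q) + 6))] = (-exp(2*q) - 10*exp(q) - 29)*exp(q)/(exp(4*q) + 14*exp(3*q) + 61*exp(2*q) + 84*exp(q) + 36)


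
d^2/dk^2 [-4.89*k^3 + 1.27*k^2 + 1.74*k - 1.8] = 2.54 - 29.34*k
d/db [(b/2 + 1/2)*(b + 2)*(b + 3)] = 3*b^2/2 + 6*b + 11/2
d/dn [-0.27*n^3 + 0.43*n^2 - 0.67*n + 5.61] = -0.81*n^2 + 0.86*n - 0.67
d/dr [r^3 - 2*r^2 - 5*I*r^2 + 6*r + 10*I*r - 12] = 3*r^2 - 4*r - 10*I*r + 6 + 10*I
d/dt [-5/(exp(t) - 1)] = 5/(4*sinh(t/2)^2)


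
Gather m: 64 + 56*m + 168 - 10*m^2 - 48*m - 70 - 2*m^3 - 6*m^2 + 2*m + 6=-2*m^3 - 16*m^2 + 10*m + 168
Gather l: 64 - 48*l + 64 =128 - 48*l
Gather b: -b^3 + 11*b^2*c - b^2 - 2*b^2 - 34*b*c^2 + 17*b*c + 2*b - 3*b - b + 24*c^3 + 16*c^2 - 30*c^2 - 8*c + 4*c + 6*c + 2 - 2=-b^3 + b^2*(11*c - 3) + b*(-34*c^2 + 17*c - 2) + 24*c^3 - 14*c^2 + 2*c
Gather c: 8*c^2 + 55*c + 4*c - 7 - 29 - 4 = 8*c^2 + 59*c - 40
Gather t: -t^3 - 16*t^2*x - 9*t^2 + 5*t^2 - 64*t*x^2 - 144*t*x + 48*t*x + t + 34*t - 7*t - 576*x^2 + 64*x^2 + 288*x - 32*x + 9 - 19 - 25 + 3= -t^3 + t^2*(-16*x - 4) + t*(-64*x^2 - 96*x + 28) - 512*x^2 + 256*x - 32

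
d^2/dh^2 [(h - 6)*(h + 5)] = 2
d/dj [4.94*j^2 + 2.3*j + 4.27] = 9.88*j + 2.3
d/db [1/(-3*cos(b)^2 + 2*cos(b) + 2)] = 2*(1 - 3*cos(b))*sin(b)/(-3*cos(b)^2 + 2*cos(b) + 2)^2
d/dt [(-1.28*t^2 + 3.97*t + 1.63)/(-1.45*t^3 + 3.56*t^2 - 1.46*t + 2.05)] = (-1.856*t^4 + 11.513*t^3 - 5.1739*t^2 - 16.8536*t + 10.5183)/(2.1025*t^6 - 10.324*t^5 + 16.9076*t^4 - 16.3402*t^3 + 16.7276*t^2 - 5.986*t + 4.2025)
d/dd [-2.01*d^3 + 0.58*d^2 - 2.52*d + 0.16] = -6.03*d^2 + 1.16*d - 2.52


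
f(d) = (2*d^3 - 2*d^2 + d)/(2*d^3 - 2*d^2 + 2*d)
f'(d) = (-6*d^2 + 4*d - 2)*(2*d^3 - 2*d^2 + d)/(2*d^3 - 2*d^2 + 2*d)^2 + (6*d^2 - 4*d + 1)/(2*d^3 - 2*d^2 + 2*d) = (d - 1/2)/(d^4 - 2*d^3 + 3*d^2 - 2*d + 1)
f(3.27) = 0.94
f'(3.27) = 0.04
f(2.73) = 0.91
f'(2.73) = 0.07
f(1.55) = 0.73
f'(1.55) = 0.31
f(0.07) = 0.47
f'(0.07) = -0.49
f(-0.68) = 0.77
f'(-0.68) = -0.26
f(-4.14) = 0.98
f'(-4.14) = -0.01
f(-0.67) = 0.76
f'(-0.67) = -0.26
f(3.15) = 0.94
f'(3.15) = 0.04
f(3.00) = 0.93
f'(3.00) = 0.05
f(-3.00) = 0.96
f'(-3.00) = -0.02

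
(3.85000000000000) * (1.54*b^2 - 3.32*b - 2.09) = 5.929*b^2 - 12.782*b - 8.0465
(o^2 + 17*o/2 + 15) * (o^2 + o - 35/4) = o^4 + 19*o^3/2 + 59*o^2/4 - 475*o/8 - 525/4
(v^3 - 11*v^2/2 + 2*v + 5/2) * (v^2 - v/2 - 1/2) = v^5 - 6*v^4 + 17*v^3/4 + 17*v^2/4 - 9*v/4 - 5/4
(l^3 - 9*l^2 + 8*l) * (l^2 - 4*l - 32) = l^5 - 13*l^4 + 12*l^3 + 256*l^2 - 256*l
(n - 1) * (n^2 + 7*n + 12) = n^3 + 6*n^2 + 5*n - 12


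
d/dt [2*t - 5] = 2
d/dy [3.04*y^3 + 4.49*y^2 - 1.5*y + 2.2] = 9.12*y^2 + 8.98*y - 1.5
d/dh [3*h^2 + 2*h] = 6*h + 2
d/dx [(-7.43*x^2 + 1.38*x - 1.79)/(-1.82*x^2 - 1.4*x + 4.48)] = (12.9136*x^2 - 73.0884*x + 3.6764)/(3.3124*x^4 + 5.096*x^3 - 14.3472*x^2 - 12.544*x + 20.0704)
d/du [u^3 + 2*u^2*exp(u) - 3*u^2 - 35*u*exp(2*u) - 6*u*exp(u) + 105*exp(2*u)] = 2*u^2*exp(u) + 3*u^2 - 70*u*exp(2*u) - 2*u*exp(u) - 6*u + 175*exp(2*u) - 6*exp(u)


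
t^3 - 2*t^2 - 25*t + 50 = (t - 5)*(t - 2)*(t + 5)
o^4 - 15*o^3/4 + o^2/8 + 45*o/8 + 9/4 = (o - 3)*(o - 2)*(o + 1/2)*(o + 3/4)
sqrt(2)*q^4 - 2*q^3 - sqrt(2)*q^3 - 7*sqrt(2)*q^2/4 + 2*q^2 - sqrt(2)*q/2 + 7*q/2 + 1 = (q - 2)*(q + 1/2)*(q - sqrt(2))*(sqrt(2)*q + sqrt(2)/2)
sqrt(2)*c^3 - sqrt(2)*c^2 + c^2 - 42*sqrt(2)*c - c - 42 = (c - 7)*(c + 6)*(sqrt(2)*c + 1)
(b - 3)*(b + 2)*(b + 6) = b^3 + 5*b^2 - 12*b - 36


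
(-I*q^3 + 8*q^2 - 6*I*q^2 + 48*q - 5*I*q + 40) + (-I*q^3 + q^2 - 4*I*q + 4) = -2*I*q^3 + 9*q^2 - 6*I*q^2 + 48*q - 9*I*q + 44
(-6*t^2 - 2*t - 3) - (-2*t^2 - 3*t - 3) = -4*t^2 + t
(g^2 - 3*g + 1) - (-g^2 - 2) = 2*g^2 - 3*g + 3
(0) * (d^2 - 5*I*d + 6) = 0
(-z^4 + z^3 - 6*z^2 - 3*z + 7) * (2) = -2*z^4 + 2*z^3 - 12*z^2 - 6*z + 14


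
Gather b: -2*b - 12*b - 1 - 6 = -14*b - 7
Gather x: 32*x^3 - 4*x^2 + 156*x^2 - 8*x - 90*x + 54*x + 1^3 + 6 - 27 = 32*x^3 + 152*x^2 - 44*x - 20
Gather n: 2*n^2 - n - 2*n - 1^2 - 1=2*n^2 - 3*n - 2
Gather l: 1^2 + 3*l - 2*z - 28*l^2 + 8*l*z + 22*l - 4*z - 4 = -28*l^2 + l*(8*z + 25) - 6*z - 3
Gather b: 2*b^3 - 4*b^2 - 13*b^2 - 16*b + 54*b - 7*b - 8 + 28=2*b^3 - 17*b^2 + 31*b + 20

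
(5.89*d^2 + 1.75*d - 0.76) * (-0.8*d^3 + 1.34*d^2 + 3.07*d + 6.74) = -4.712*d^5 + 6.4926*d^4 + 21.0353*d^3 + 44.0527*d^2 + 9.4618*d - 5.1224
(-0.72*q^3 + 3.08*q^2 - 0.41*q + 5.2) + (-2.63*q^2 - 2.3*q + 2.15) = -0.72*q^3 + 0.45*q^2 - 2.71*q + 7.35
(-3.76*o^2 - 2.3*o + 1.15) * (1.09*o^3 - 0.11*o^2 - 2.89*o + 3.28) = -4.0984*o^5 - 2.0934*o^4 + 12.3729*o^3 - 5.8123*o^2 - 10.8675*o + 3.772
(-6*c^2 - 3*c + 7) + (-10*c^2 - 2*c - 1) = -16*c^2 - 5*c + 6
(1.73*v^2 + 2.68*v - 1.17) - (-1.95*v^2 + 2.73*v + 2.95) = 3.68*v^2 - 0.0499999999999998*v - 4.12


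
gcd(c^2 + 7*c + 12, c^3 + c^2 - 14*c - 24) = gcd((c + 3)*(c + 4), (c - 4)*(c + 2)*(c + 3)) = c + 3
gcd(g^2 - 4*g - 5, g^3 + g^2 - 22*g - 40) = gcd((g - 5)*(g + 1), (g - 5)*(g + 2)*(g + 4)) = g - 5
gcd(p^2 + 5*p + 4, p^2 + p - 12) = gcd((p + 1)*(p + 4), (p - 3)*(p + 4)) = p + 4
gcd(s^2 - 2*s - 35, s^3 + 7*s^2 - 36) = 1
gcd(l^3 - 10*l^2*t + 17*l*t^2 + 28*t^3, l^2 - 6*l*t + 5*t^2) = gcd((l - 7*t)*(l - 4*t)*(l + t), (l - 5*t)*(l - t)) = 1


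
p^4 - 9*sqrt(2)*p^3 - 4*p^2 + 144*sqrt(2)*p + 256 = (p - 8*sqrt(2))*(p - 4*sqrt(2))*(p + sqrt(2))*(p + 2*sqrt(2))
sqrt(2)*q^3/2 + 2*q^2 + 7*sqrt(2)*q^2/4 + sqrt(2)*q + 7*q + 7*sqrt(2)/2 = (q + 7/2)*(q + sqrt(2))*(sqrt(2)*q/2 + 1)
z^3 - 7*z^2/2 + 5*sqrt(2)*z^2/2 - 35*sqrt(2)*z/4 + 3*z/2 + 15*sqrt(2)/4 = (z - 3)*(z - 1/2)*(z + 5*sqrt(2)/2)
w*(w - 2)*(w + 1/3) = w^3 - 5*w^2/3 - 2*w/3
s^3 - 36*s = s*(s - 6)*(s + 6)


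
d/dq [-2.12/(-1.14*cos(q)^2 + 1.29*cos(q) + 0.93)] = (4.8336*cos(q) - 2.7348)*sin(q)/(-1.14*cos(q)^2 + 1.29*cos(q) + 0.93)^2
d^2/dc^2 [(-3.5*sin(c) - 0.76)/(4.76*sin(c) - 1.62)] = (44.208976*sin(c)^2 + 15.045912*sin(c) - 88.417952)/(107.850176*sin(c)^3 - 110.115936*sin(c)^2 + 37.476432*sin(c) - 4.251528)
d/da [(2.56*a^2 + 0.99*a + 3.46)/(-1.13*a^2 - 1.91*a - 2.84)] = (-3.7709*a^2 - 6.7212*a + 3.797)/(1.2769*a^4 + 4.3166*a^3 + 10.0665*a^2 + 10.8488*a + 8.0656)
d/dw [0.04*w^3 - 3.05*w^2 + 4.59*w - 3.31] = 0.12*w^2 - 6.1*w + 4.59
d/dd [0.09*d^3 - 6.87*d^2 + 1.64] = d*(0.27*d - 13.74)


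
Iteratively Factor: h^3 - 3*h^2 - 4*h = (h - 4)*(h^2 + h) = h*(h - 4)*(h + 1)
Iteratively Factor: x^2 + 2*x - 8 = (x - 2)*(x + 4)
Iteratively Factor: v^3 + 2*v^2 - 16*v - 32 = (v - 4)*(v^2 + 6*v + 8) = (v - 4)*(v + 4)*(v + 2)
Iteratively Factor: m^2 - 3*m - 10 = (m + 2)*(m - 5)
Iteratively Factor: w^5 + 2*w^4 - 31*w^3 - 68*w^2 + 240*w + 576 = (w - 4)*(w^4 + 6*w^3 - 7*w^2 - 96*w - 144) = (w - 4)*(w + 3)*(w^3 + 3*w^2 - 16*w - 48) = (w - 4)^2*(w + 3)*(w^2 + 7*w + 12) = (w - 4)^2*(w + 3)*(w + 4)*(w + 3)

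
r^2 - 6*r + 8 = (r - 4)*(r - 2)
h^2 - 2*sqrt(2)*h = h*(h - 2*sqrt(2))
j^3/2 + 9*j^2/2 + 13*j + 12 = (j/2 + 1)*(j + 3)*(j + 4)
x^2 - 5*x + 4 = (x - 4)*(x - 1)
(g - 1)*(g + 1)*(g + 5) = g^3 + 5*g^2 - g - 5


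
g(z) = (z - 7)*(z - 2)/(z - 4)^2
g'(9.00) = 0.14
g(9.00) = 0.56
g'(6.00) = 1.75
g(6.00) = -1.00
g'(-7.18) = -0.00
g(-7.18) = 1.04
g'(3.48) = -81.65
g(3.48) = -19.27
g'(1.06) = -0.36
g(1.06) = 0.65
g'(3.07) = -13.76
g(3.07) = -4.86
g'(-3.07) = -0.01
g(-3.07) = 1.02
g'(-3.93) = -0.01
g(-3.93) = 1.03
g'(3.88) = -6875.00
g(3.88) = -407.33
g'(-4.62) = -0.01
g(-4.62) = 1.04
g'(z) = (z - 7)/(z - 4)^2 - 2*(z - 7)*(z - 2)/(z - 4)^3 + (z - 2)/(z - 4)^2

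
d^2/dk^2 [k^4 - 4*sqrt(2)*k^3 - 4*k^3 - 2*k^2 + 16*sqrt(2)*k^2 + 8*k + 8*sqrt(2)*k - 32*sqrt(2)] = 12*k^2 - 24*sqrt(2)*k - 24*k - 4 + 32*sqrt(2)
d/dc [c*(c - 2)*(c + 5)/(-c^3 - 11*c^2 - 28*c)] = 2*(-4*c^2 - 38*c - 97)/(c^4 + 22*c^3 + 177*c^2 + 616*c + 784)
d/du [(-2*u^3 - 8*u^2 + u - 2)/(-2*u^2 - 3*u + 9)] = (4*u^4 + 12*u^3 - 28*u^2 - 152*u + 3)/(4*u^4 + 12*u^3 - 27*u^2 - 54*u + 81)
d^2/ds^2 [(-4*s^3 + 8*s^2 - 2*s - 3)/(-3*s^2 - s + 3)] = 2*(82*s^3 - 171*s^2 + 189*s - 36)/(27*s^6 + 27*s^5 - 72*s^4 - 53*s^3 + 72*s^2 + 27*s - 27)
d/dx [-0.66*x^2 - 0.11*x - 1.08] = -1.32*x - 0.11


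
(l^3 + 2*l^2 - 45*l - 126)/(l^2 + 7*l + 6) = (l^2 - 4*l - 21)/(l + 1)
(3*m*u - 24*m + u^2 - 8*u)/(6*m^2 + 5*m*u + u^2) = (u - 8)/(2*m + u)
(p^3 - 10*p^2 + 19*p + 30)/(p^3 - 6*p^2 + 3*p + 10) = (p - 6)/(p - 2)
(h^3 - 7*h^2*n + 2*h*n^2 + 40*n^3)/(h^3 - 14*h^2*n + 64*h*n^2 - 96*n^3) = (h^2 - 3*h*n - 10*n^2)/(h^2 - 10*h*n + 24*n^2)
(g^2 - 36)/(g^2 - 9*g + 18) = (g + 6)/(g - 3)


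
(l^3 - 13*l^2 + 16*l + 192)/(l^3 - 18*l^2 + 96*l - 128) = (l + 3)/(l - 2)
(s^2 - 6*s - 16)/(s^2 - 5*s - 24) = (s + 2)/(s + 3)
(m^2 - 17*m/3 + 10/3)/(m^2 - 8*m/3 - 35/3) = (3*m - 2)/(3*m + 7)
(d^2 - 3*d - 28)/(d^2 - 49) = (d + 4)/(d + 7)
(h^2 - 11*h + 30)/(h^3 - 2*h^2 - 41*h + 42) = (h^2 - 11*h + 30)/(h^3 - 2*h^2 - 41*h + 42)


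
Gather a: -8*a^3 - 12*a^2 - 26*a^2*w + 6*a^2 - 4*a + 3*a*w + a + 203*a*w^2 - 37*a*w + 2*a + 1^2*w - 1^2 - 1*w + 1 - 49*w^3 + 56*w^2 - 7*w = -8*a^3 + a^2*(-26*w - 6) + a*(203*w^2 - 34*w - 1) - 49*w^3 + 56*w^2 - 7*w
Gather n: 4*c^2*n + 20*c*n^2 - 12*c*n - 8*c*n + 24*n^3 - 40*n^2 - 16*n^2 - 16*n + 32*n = 24*n^3 + n^2*(20*c - 56) + n*(4*c^2 - 20*c + 16)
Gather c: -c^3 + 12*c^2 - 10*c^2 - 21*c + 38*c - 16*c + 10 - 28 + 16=-c^3 + 2*c^2 + c - 2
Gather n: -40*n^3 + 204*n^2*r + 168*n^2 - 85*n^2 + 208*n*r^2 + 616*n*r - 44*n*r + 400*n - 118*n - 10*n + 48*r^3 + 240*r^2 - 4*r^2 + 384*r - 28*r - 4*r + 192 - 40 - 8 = -40*n^3 + n^2*(204*r + 83) + n*(208*r^2 + 572*r + 272) + 48*r^3 + 236*r^2 + 352*r + 144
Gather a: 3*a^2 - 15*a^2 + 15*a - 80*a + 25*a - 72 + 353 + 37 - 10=-12*a^2 - 40*a + 308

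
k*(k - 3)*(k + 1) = k^3 - 2*k^2 - 3*k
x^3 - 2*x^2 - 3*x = x*(x - 3)*(x + 1)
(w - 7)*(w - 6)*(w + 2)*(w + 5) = w^4 - 6*w^3 - 39*w^2 + 164*w + 420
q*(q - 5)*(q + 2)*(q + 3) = q^4 - 19*q^2 - 30*q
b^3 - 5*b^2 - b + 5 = (b - 5)*(b - 1)*(b + 1)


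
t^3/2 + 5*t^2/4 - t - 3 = (t/2 + 1)*(t - 3/2)*(t + 2)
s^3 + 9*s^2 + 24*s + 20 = (s + 2)^2*(s + 5)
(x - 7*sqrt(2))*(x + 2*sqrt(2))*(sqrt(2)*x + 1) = sqrt(2)*x^3 - 9*x^2 - 33*sqrt(2)*x - 28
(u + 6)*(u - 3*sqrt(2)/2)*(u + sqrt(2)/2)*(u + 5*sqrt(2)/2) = u^4 + 3*sqrt(2)*u^3/2 + 6*u^3 - 13*u^2/2 + 9*sqrt(2)*u^2 - 39*u - 15*sqrt(2)*u/4 - 45*sqrt(2)/2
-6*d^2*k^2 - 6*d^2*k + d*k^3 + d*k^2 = k*(-6*d + k)*(d*k + d)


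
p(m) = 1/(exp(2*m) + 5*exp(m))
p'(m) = (-2*exp(2*m) - 5*exp(m))/(exp(2*m) + 5*exp(m))^2 = (-2*exp(m) - 5)*exp(-m)/(exp(m) + 5)^2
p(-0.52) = 0.30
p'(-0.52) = -0.33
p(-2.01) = 1.45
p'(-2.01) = -1.49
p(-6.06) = 85.64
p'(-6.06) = -85.68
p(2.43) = 0.01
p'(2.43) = -0.01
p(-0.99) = 0.50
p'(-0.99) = -0.54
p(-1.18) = 0.61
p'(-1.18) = -0.65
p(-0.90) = 0.45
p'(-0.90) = -0.49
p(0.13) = 0.14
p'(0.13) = -0.17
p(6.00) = 0.00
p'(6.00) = 0.00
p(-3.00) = 3.98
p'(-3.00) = -4.02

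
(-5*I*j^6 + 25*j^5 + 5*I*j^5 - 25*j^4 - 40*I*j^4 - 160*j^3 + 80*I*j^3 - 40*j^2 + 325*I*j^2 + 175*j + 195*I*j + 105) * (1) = -5*I*j^6 + 25*j^5 + 5*I*j^5 - 25*j^4 - 40*I*j^4 - 160*j^3 + 80*I*j^3 - 40*j^2 + 325*I*j^2 + 175*j + 195*I*j + 105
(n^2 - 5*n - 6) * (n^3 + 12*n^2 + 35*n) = n^5 + 7*n^4 - 31*n^3 - 247*n^2 - 210*n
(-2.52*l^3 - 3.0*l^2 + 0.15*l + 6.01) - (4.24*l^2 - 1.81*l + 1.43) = -2.52*l^3 - 7.24*l^2 + 1.96*l + 4.58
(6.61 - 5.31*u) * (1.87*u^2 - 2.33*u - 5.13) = -9.9297*u^3 + 24.733*u^2 + 11.839*u - 33.9093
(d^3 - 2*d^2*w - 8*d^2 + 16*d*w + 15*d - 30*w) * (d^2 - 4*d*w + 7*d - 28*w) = d^5 - 6*d^4*w - d^4 + 8*d^3*w^2 + 6*d^3*w - 41*d^3 - 8*d^2*w^2 + 246*d^2*w + 105*d^2 - 328*d*w^2 - 630*d*w + 840*w^2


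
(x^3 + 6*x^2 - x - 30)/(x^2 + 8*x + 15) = x - 2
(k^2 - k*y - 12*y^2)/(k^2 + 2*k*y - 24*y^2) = (k + 3*y)/(k + 6*y)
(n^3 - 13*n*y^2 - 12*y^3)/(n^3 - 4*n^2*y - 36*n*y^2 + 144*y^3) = (-n^2 - 4*n*y - 3*y^2)/(-n^2 + 36*y^2)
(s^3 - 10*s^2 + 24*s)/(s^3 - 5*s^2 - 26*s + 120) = s/(s + 5)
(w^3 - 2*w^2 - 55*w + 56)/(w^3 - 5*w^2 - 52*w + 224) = (w - 1)/(w - 4)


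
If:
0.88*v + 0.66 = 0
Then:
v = -0.75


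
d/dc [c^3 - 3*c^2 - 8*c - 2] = 3*c^2 - 6*c - 8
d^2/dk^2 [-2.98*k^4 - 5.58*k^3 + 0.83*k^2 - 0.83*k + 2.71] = -35.76*k^2 - 33.48*k + 1.66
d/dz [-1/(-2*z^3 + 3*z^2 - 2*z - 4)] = 2*(-3*z^2 + 3*z - 1)/(2*z^3 - 3*z^2 + 2*z + 4)^2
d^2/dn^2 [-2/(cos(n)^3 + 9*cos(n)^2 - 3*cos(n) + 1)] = 144*((1 - cos(2*n))^3 - 22*(1 - cos(2*n))^2*cos(n) - 74*(1 - cos(2*n))^2 - 40*cos(n) - 64*cos(2*n) + 8*cos(3*n) + 224)/(9*cos(n) - 18*cos(2*n) - cos(3*n) - 22)^3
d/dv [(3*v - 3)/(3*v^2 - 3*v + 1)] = 3*(-3*v^2 + 6*v - 2)/(9*v^4 - 18*v^3 + 15*v^2 - 6*v + 1)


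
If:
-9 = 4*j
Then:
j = -9/4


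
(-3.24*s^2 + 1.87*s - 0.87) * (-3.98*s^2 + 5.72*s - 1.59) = 12.8952*s^4 - 25.9754*s^3 + 19.3106*s^2 - 7.9497*s + 1.3833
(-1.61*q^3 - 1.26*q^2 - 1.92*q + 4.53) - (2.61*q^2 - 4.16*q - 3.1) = -1.61*q^3 - 3.87*q^2 + 2.24*q + 7.63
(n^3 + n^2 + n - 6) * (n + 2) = n^4 + 3*n^3 + 3*n^2 - 4*n - 12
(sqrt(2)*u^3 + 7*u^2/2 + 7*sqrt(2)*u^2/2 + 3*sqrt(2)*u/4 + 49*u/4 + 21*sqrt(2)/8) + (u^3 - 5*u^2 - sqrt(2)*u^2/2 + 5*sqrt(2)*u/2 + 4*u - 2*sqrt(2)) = u^3 + sqrt(2)*u^3 - 3*u^2/2 + 3*sqrt(2)*u^2 + 13*sqrt(2)*u/4 + 65*u/4 + 5*sqrt(2)/8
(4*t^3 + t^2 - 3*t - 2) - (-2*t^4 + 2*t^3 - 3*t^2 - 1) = 2*t^4 + 2*t^3 + 4*t^2 - 3*t - 1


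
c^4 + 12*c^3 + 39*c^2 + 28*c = c*(c + 1)*(c + 4)*(c + 7)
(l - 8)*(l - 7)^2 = l^3 - 22*l^2 + 161*l - 392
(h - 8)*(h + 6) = h^2 - 2*h - 48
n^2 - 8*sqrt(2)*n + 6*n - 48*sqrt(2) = (n + 6)*(n - 8*sqrt(2))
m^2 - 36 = (m - 6)*(m + 6)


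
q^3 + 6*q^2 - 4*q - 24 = (q - 2)*(q + 2)*(q + 6)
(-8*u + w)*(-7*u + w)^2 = -392*u^3 + 161*u^2*w - 22*u*w^2 + w^3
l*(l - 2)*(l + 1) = l^3 - l^2 - 2*l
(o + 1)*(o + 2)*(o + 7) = o^3 + 10*o^2 + 23*o + 14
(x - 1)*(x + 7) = x^2 + 6*x - 7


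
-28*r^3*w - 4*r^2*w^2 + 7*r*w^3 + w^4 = w*(-2*r + w)*(2*r + w)*(7*r + w)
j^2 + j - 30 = (j - 5)*(j + 6)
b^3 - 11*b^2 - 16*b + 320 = (b - 8)^2*(b + 5)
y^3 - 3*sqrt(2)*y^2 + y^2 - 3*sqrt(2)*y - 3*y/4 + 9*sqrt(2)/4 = (y - 1/2)*(y + 3/2)*(y - 3*sqrt(2))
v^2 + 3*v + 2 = (v + 1)*(v + 2)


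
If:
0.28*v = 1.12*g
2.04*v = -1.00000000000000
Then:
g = -0.12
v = -0.49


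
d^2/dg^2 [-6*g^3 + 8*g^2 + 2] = 16 - 36*g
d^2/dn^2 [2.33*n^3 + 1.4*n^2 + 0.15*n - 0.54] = 13.98*n + 2.8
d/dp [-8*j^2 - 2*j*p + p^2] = -2*j + 2*p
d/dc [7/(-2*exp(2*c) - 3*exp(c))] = 7*(4*exp(c) + 3)*exp(-c)/(2*exp(c) + 3)^2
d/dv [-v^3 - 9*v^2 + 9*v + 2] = -3*v^2 - 18*v + 9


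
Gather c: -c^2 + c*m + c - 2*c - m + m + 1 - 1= -c^2 + c*(m - 1)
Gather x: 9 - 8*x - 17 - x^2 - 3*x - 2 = -x^2 - 11*x - 10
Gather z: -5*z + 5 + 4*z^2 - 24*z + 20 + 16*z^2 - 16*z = 20*z^2 - 45*z + 25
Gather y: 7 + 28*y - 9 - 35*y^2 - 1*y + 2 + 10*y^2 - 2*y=-25*y^2 + 25*y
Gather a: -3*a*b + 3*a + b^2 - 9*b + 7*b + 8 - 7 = a*(3 - 3*b) + b^2 - 2*b + 1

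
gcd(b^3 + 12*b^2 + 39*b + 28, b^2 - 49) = b + 7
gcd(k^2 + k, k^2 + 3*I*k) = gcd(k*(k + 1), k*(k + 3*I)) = k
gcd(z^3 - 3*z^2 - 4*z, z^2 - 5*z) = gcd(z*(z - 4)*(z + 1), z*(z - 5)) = z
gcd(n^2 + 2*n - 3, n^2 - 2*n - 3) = 1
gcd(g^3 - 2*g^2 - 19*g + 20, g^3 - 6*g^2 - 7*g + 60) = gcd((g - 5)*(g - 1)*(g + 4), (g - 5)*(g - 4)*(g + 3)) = g - 5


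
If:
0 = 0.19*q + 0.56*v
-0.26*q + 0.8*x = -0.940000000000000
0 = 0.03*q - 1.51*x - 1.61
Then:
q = 0.36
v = -0.12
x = -1.06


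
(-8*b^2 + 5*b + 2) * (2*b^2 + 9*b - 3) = -16*b^4 - 62*b^3 + 73*b^2 + 3*b - 6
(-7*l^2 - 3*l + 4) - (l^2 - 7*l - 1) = -8*l^2 + 4*l + 5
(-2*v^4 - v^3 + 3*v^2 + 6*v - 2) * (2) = -4*v^4 - 2*v^3 + 6*v^2 + 12*v - 4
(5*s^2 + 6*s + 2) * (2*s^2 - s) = 10*s^4 + 7*s^3 - 2*s^2 - 2*s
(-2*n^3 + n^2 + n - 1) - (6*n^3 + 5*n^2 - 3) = -8*n^3 - 4*n^2 + n + 2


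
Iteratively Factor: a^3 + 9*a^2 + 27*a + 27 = (a + 3)*(a^2 + 6*a + 9) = (a + 3)^2*(a + 3)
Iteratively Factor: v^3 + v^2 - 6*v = (v)*(v^2 + v - 6) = v*(v + 3)*(v - 2)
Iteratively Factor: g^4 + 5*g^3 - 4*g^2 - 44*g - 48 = (g + 2)*(g^3 + 3*g^2 - 10*g - 24) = (g + 2)*(g + 4)*(g^2 - g - 6) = (g - 3)*(g + 2)*(g + 4)*(g + 2)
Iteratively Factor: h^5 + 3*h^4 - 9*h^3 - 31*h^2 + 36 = (h + 2)*(h^4 + h^3 - 11*h^2 - 9*h + 18) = (h - 3)*(h + 2)*(h^3 + 4*h^2 + h - 6) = (h - 3)*(h + 2)*(h + 3)*(h^2 + h - 2) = (h - 3)*(h - 1)*(h + 2)*(h + 3)*(h + 2)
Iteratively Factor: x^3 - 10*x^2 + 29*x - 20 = (x - 5)*(x^2 - 5*x + 4) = (x - 5)*(x - 1)*(x - 4)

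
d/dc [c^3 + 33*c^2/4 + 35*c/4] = 3*c^2 + 33*c/2 + 35/4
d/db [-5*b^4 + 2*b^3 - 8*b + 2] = -20*b^3 + 6*b^2 - 8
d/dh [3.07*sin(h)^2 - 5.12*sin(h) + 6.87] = (6.14*sin(h) - 5.12)*cos(h)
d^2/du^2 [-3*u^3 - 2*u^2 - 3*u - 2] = -18*u - 4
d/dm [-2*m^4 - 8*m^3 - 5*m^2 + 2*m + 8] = -8*m^3 - 24*m^2 - 10*m + 2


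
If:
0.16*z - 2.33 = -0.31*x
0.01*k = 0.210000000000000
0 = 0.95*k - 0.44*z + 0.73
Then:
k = 21.00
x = -16.74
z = 47.00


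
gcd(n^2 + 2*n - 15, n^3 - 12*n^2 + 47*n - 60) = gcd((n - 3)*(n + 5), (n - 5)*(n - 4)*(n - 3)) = n - 3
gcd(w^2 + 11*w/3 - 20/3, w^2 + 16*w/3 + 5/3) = w + 5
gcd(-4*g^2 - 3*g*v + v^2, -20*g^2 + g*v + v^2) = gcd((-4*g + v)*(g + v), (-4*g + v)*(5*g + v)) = -4*g + v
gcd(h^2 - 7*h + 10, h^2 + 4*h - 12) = h - 2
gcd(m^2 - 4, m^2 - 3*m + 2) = m - 2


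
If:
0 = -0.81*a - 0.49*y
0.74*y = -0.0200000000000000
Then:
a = 0.02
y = -0.03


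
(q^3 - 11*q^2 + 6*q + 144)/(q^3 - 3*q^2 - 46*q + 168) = (q^2 - 5*q - 24)/(q^2 + 3*q - 28)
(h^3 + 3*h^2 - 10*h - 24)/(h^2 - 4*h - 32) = (h^2 - h - 6)/(h - 8)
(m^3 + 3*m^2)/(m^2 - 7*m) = m*(m + 3)/(m - 7)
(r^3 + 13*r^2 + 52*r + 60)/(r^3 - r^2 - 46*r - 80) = (r + 6)/(r - 8)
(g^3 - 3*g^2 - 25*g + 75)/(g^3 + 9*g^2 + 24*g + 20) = (g^2 - 8*g + 15)/(g^2 + 4*g + 4)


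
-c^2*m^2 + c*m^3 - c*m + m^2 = m*(-c + m)*(c*m + 1)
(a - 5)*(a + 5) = a^2 - 25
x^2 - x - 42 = (x - 7)*(x + 6)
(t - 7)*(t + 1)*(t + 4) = t^3 - 2*t^2 - 31*t - 28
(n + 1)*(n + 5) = n^2 + 6*n + 5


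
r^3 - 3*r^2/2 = r^2*(r - 3/2)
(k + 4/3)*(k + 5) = k^2 + 19*k/3 + 20/3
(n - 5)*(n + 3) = n^2 - 2*n - 15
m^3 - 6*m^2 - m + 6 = (m - 6)*(m - 1)*(m + 1)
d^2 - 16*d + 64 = (d - 8)^2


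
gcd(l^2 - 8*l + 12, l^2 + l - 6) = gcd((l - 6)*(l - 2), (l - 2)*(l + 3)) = l - 2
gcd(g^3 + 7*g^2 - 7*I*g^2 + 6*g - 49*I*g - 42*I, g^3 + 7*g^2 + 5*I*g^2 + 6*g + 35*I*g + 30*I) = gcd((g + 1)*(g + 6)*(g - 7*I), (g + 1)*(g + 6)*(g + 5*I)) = g^2 + 7*g + 6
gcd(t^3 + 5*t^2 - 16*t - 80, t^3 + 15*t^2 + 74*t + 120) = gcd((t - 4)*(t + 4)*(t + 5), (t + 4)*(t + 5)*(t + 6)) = t^2 + 9*t + 20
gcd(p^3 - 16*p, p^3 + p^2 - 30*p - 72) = p + 4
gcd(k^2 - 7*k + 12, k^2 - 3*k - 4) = k - 4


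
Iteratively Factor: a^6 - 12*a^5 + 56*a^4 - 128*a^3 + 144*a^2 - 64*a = (a - 4)*(a^5 - 8*a^4 + 24*a^3 - 32*a^2 + 16*a) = (a - 4)*(a - 2)*(a^4 - 6*a^3 + 12*a^2 - 8*a) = (a - 4)*(a - 2)^2*(a^3 - 4*a^2 + 4*a) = (a - 4)*(a - 2)^3*(a^2 - 2*a) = a*(a - 4)*(a - 2)^3*(a - 2)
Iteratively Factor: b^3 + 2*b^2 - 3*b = (b - 1)*(b^2 + 3*b) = b*(b - 1)*(b + 3)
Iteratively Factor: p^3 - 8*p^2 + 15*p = (p - 3)*(p^2 - 5*p) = (p - 5)*(p - 3)*(p)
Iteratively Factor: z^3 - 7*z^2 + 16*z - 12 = (z - 2)*(z^2 - 5*z + 6) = (z - 3)*(z - 2)*(z - 2)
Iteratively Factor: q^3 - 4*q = (q)*(q^2 - 4) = q*(q + 2)*(q - 2)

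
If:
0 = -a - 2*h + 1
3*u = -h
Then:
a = 6*u + 1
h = -3*u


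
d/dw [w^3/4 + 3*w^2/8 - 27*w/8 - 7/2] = 3*w^2/4 + 3*w/4 - 27/8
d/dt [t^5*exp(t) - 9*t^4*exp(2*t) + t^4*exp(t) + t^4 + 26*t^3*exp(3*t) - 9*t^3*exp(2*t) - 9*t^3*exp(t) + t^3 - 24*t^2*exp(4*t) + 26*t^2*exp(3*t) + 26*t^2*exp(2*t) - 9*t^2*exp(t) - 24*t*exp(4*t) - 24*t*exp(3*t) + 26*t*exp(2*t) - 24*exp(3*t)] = t^5*exp(t) - 18*t^4*exp(2*t) + 6*t^4*exp(t) + 78*t^3*exp(3*t) - 54*t^3*exp(2*t) - 5*t^3*exp(t) + 4*t^3 - 96*t^2*exp(4*t) + 156*t^2*exp(3*t) + 25*t^2*exp(2*t) - 36*t^2*exp(t) + 3*t^2 - 144*t*exp(4*t) - 20*t*exp(3*t) + 104*t*exp(2*t) - 18*t*exp(t) - 24*exp(4*t) - 96*exp(3*t) + 26*exp(2*t)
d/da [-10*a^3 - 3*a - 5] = -30*a^2 - 3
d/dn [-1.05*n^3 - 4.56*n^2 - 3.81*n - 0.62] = -3.15*n^2 - 9.12*n - 3.81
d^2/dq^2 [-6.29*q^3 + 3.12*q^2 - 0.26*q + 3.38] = 6.24 - 37.74*q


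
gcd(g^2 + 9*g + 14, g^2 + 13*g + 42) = g + 7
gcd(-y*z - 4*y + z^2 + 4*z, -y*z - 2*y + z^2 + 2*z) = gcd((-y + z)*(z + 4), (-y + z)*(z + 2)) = y - z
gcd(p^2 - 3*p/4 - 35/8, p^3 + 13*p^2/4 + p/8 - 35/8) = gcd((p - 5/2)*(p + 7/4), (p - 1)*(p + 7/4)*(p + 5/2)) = p + 7/4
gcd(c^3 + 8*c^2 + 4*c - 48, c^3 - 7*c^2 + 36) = 1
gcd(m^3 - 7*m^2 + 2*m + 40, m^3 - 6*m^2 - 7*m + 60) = m^2 - 9*m + 20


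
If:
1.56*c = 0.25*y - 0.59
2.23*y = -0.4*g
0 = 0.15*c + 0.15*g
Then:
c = -0.39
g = 0.39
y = -0.07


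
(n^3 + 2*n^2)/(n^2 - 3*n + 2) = n^2*(n + 2)/(n^2 - 3*n + 2)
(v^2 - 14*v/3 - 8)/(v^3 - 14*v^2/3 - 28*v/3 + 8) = (3*v + 4)/(3*v^2 + 4*v - 4)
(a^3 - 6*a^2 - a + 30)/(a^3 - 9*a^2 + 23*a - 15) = (a + 2)/(a - 1)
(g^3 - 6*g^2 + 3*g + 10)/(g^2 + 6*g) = (g^3 - 6*g^2 + 3*g + 10)/(g*(g + 6))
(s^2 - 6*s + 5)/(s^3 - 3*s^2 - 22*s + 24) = (s - 5)/(s^2 - 2*s - 24)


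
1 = 1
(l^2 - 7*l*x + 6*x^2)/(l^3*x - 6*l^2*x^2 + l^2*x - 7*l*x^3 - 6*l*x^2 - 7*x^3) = (-l^2 + 7*l*x - 6*x^2)/(x*(-l^3 + 6*l^2*x - l^2 + 7*l*x^2 + 6*l*x + 7*x^2))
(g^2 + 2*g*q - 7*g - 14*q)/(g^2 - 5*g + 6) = (g^2 + 2*g*q - 7*g - 14*q)/(g^2 - 5*g + 6)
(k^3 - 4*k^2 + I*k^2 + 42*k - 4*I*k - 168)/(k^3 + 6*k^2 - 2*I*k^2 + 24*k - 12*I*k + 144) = (k^2 + k*(-4 + 7*I) - 28*I)/(k^2 + k*(6 + 4*I) + 24*I)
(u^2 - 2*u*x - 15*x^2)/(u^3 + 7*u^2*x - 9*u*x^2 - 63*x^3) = (-u + 5*x)/(-u^2 - 4*u*x + 21*x^2)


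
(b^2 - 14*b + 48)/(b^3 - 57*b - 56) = (b - 6)/(b^2 + 8*b + 7)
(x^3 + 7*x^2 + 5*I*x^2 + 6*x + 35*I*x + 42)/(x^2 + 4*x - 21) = (x^2 + 5*I*x + 6)/(x - 3)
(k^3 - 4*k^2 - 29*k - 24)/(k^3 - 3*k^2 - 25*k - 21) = (k - 8)/(k - 7)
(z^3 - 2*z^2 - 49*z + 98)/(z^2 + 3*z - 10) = (z^2 - 49)/(z + 5)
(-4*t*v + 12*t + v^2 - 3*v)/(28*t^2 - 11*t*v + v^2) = (3 - v)/(7*t - v)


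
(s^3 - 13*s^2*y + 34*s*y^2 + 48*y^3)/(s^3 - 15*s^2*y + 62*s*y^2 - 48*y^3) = (-s - y)/(-s + y)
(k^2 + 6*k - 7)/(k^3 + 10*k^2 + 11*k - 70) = (k - 1)/(k^2 + 3*k - 10)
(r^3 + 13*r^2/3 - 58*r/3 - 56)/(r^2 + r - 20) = (r^2 + 25*r/3 + 14)/(r + 5)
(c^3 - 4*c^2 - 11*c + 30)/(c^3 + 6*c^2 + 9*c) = (c^2 - 7*c + 10)/(c*(c + 3))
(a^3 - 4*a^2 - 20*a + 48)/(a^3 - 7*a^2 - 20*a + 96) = (a^2 - 8*a + 12)/(a^2 - 11*a + 24)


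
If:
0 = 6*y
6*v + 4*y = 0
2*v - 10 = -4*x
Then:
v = 0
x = 5/2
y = 0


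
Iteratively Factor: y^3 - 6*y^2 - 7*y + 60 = (y - 4)*(y^2 - 2*y - 15) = (y - 5)*(y - 4)*(y + 3)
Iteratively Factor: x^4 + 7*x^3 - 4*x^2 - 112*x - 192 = (x + 4)*(x^3 + 3*x^2 - 16*x - 48) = (x - 4)*(x + 4)*(x^2 + 7*x + 12) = (x - 4)*(x + 4)^2*(x + 3)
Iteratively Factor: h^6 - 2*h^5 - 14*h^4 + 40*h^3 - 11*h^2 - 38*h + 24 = (h - 1)*(h^5 - h^4 - 15*h^3 + 25*h^2 + 14*h - 24) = (h - 2)*(h - 1)*(h^4 + h^3 - 13*h^2 - h + 12) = (h - 2)*(h - 1)*(h + 1)*(h^3 - 13*h + 12) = (h - 2)*(h - 1)*(h + 1)*(h + 4)*(h^2 - 4*h + 3) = (h - 3)*(h - 2)*(h - 1)*(h + 1)*(h + 4)*(h - 1)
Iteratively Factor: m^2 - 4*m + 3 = (m - 1)*(m - 3)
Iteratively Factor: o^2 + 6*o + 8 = (o + 2)*(o + 4)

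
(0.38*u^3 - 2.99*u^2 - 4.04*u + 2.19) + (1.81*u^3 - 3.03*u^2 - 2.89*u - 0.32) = 2.19*u^3 - 6.02*u^2 - 6.93*u + 1.87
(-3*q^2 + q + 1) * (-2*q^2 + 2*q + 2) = 6*q^4 - 8*q^3 - 6*q^2 + 4*q + 2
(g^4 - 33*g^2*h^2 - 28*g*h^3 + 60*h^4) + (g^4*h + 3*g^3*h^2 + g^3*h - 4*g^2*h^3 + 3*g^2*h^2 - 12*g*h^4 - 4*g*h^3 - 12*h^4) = g^4*h + g^4 + 3*g^3*h^2 + g^3*h - 4*g^2*h^3 - 30*g^2*h^2 - 12*g*h^4 - 32*g*h^3 + 48*h^4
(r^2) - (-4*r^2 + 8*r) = 5*r^2 - 8*r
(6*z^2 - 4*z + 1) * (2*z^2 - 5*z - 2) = 12*z^4 - 38*z^3 + 10*z^2 + 3*z - 2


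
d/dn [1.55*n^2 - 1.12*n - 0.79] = 3.1*n - 1.12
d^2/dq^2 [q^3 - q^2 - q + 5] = 6*q - 2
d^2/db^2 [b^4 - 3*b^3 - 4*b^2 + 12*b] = 12*b^2 - 18*b - 8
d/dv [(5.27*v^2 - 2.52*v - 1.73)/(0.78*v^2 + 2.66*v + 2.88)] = (15.9838*v^2 + 33.054*v - 2.6558)/(0.6084*v^4 + 4.1496*v^3 + 11.5684*v^2 + 15.3216*v + 8.2944)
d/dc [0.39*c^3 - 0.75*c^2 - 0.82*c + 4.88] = 1.17*c^2 - 1.5*c - 0.82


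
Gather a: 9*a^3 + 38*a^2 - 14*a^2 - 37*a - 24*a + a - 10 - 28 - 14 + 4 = 9*a^3 + 24*a^2 - 60*a - 48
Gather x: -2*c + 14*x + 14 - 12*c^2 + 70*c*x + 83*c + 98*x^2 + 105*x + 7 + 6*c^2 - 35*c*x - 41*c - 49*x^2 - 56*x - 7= -6*c^2 + 40*c + 49*x^2 + x*(35*c + 63) + 14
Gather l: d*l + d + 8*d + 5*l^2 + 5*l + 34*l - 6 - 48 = 9*d + 5*l^2 + l*(d + 39) - 54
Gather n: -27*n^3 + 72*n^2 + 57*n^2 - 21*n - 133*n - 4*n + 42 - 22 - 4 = -27*n^3 + 129*n^2 - 158*n + 16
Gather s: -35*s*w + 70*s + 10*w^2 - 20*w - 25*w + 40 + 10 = s*(70 - 35*w) + 10*w^2 - 45*w + 50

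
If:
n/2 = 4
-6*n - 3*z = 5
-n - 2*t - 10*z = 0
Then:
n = 8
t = 253/3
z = -53/3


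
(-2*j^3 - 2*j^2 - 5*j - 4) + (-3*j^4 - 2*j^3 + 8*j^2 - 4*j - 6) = -3*j^4 - 4*j^3 + 6*j^2 - 9*j - 10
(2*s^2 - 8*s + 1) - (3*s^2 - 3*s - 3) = -s^2 - 5*s + 4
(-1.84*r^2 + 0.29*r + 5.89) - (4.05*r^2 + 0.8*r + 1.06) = -5.89*r^2 - 0.51*r + 4.83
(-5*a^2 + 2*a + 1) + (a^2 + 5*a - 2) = -4*a^2 + 7*a - 1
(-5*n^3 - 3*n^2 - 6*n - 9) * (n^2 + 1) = -5*n^5 - 3*n^4 - 11*n^3 - 12*n^2 - 6*n - 9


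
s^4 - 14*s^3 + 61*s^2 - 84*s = s*(s - 7)*(s - 4)*(s - 3)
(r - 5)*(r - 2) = r^2 - 7*r + 10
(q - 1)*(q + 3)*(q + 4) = q^3 + 6*q^2 + 5*q - 12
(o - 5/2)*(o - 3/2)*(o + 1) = o^3 - 3*o^2 - o/4 + 15/4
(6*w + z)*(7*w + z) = 42*w^2 + 13*w*z + z^2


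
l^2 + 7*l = l*(l + 7)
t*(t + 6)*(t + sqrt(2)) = t^3 + sqrt(2)*t^2 + 6*t^2 + 6*sqrt(2)*t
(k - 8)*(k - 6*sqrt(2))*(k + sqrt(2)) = k^3 - 8*k^2 - 5*sqrt(2)*k^2 - 12*k + 40*sqrt(2)*k + 96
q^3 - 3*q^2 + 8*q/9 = q*(q - 8/3)*(q - 1/3)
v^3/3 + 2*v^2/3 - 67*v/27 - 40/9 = (v/3 + 1)*(v - 8/3)*(v + 5/3)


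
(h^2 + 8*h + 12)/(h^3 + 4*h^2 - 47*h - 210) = (h + 2)/(h^2 - 2*h - 35)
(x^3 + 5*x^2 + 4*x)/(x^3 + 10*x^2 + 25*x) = (x^2 + 5*x + 4)/(x^2 + 10*x + 25)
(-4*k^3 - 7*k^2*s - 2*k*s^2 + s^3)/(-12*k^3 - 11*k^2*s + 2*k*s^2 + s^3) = (-4*k^2 - 3*k*s + s^2)/(-12*k^2 + k*s + s^2)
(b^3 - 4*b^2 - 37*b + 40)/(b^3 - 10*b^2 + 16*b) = (b^2 + 4*b - 5)/(b*(b - 2))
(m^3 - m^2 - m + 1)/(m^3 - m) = (m - 1)/m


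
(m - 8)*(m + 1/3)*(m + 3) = m^3 - 14*m^2/3 - 77*m/3 - 8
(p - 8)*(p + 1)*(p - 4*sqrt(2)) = p^3 - 7*p^2 - 4*sqrt(2)*p^2 - 8*p + 28*sqrt(2)*p + 32*sqrt(2)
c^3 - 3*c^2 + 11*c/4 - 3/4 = (c - 3/2)*(c - 1)*(c - 1/2)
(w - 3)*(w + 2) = w^2 - w - 6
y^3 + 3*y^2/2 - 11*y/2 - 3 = (y - 2)*(y + 1/2)*(y + 3)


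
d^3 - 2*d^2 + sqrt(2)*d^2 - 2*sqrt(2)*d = d*(d - 2)*(d + sqrt(2))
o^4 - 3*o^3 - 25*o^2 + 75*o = o*(o - 5)*(o - 3)*(o + 5)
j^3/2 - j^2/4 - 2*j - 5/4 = (j/2 + 1/2)*(j - 5/2)*(j + 1)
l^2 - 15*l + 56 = (l - 8)*(l - 7)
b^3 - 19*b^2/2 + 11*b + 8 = (b - 8)*(b - 2)*(b + 1/2)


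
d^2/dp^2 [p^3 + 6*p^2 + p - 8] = 6*p + 12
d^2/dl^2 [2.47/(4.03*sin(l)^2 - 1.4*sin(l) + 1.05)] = (-160.460092*sin(l)^4 + 41.80722*sin(l)^3 + 277.656158*sin(l)^2 - 87.24534*sin(l) - 11.22121)/(4.03*sin(l)^2 - 1.4*sin(l) + 1.05)^3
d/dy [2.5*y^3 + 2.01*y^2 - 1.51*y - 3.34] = 7.5*y^2 + 4.02*y - 1.51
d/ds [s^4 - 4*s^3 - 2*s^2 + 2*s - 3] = 4*s^3 - 12*s^2 - 4*s + 2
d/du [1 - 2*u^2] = -4*u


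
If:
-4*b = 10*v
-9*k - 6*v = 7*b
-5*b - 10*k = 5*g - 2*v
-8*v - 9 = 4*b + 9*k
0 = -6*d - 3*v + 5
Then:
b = 45/19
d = 149/114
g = -31/95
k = -23/19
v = -18/19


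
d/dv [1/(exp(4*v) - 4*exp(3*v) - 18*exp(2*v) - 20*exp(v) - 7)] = 4*(5 - exp(v))*exp(v)/(exp(6*v) - 10*exp(5*v) - exp(4*v) + 116*exp(3*v) + 239*exp(2*v) + 182*exp(v) + 49)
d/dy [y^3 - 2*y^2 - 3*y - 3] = 3*y^2 - 4*y - 3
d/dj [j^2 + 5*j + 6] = 2*j + 5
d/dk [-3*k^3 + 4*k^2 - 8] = k*(8 - 9*k)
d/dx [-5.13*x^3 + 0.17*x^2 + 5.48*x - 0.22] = -15.39*x^2 + 0.34*x + 5.48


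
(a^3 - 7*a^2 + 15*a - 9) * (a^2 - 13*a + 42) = a^5 - 20*a^4 + 148*a^3 - 498*a^2 + 747*a - 378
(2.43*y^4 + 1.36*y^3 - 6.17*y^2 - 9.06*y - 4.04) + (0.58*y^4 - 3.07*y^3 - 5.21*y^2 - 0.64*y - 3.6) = 3.01*y^4 - 1.71*y^3 - 11.38*y^2 - 9.7*y - 7.64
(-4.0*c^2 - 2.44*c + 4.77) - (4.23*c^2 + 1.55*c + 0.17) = -8.23*c^2 - 3.99*c + 4.6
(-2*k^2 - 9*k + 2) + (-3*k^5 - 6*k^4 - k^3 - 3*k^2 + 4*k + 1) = -3*k^5 - 6*k^4 - k^3 - 5*k^2 - 5*k + 3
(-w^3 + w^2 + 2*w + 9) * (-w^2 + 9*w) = w^5 - 10*w^4 + 7*w^3 + 9*w^2 + 81*w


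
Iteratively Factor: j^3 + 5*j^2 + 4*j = (j + 1)*(j^2 + 4*j) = j*(j + 1)*(j + 4)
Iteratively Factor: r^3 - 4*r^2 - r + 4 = (r + 1)*(r^2 - 5*r + 4) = (r - 4)*(r + 1)*(r - 1)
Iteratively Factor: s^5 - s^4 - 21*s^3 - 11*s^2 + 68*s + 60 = (s - 5)*(s^4 + 4*s^3 - s^2 - 16*s - 12) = (s - 5)*(s + 2)*(s^3 + 2*s^2 - 5*s - 6) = (s - 5)*(s + 2)*(s + 3)*(s^2 - s - 2) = (s - 5)*(s - 2)*(s + 2)*(s + 3)*(s + 1)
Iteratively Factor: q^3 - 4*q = (q - 2)*(q^2 + 2*q) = q*(q - 2)*(q + 2)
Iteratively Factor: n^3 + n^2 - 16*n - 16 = (n + 1)*(n^2 - 16) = (n - 4)*(n + 1)*(n + 4)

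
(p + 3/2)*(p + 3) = p^2 + 9*p/2 + 9/2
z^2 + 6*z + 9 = (z + 3)^2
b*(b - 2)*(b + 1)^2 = b^4 - 3*b^2 - 2*b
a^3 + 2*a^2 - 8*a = a*(a - 2)*(a + 4)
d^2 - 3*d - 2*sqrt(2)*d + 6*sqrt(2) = (d - 3)*(d - 2*sqrt(2))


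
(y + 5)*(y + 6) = y^2 + 11*y + 30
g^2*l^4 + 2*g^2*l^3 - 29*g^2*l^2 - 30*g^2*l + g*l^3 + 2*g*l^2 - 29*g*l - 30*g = (l - 5)*(l + 6)*(g*l + 1)*(g*l + g)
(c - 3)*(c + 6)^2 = c^3 + 9*c^2 - 108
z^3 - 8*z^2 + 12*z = z*(z - 6)*(z - 2)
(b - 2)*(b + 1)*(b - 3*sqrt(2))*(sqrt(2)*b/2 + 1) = sqrt(2)*b^4/2 - 2*b^3 - sqrt(2)*b^3/2 - 4*sqrt(2)*b^2 + 2*b^2 + 4*b + 3*sqrt(2)*b + 6*sqrt(2)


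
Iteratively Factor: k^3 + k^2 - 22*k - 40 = (k - 5)*(k^2 + 6*k + 8) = (k - 5)*(k + 4)*(k + 2)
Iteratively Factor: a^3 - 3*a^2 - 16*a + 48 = (a - 3)*(a^2 - 16) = (a - 4)*(a - 3)*(a + 4)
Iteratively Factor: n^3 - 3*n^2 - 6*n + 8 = (n - 4)*(n^2 + n - 2) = (n - 4)*(n + 2)*(n - 1)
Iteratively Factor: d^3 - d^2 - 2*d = (d + 1)*(d^2 - 2*d) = (d - 2)*(d + 1)*(d)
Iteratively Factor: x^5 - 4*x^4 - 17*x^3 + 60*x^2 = (x + 4)*(x^4 - 8*x^3 + 15*x^2) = (x - 5)*(x + 4)*(x^3 - 3*x^2) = x*(x - 5)*(x + 4)*(x^2 - 3*x) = x*(x - 5)*(x - 3)*(x + 4)*(x)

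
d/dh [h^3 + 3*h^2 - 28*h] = 3*h^2 + 6*h - 28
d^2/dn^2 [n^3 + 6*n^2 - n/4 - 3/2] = 6*n + 12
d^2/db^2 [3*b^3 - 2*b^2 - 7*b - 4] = 18*b - 4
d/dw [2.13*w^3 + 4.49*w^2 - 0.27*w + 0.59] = 6.39*w^2 + 8.98*w - 0.27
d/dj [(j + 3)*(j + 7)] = 2*j + 10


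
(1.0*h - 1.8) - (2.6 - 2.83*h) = 3.83*h - 4.4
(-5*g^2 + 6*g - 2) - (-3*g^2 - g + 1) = -2*g^2 + 7*g - 3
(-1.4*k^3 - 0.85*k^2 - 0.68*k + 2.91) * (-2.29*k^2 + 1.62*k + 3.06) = 3.206*k^5 - 0.3215*k^4 - 4.1038*k^3 - 10.3665*k^2 + 2.6334*k + 8.9046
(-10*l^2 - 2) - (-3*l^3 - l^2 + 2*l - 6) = 3*l^3 - 9*l^2 - 2*l + 4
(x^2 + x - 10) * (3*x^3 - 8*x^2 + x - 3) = 3*x^5 - 5*x^4 - 37*x^3 + 78*x^2 - 13*x + 30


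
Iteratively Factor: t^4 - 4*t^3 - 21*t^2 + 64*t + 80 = (t - 5)*(t^3 + t^2 - 16*t - 16) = (t - 5)*(t + 1)*(t^2 - 16) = (t - 5)*(t - 4)*(t + 1)*(t + 4)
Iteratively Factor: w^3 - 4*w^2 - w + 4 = (w + 1)*(w^2 - 5*w + 4) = (w - 4)*(w + 1)*(w - 1)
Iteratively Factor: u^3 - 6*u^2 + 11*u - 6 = (u - 3)*(u^2 - 3*u + 2) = (u - 3)*(u - 2)*(u - 1)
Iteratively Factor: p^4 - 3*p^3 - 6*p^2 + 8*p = (p - 4)*(p^3 + p^2 - 2*p) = p*(p - 4)*(p^2 + p - 2) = p*(p - 4)*(p - 1)*(p + 2)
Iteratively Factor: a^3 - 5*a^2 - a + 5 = (a - 1)*(a^2 - 4*a - 5) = (a - 5)*(a - 1)*(a + 1)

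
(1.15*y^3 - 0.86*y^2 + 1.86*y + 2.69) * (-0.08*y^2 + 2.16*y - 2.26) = -0.092*y^5 + 2.5528*y^4 - 4.6054*y^3 + 5.746*y^2 + 1.6068*y - 6.0794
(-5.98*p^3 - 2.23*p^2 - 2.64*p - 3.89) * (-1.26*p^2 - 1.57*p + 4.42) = 7.5348*p^5 + 12.1984*p^4 - 19.6041*p^3 - 0.8104*p^2 - 5.5615*p - 17.1938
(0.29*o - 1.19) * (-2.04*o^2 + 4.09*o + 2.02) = -0.5916*o^3 + 3.6137*o^2 - 4.2813*o - 2.4038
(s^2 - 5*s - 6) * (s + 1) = s^3 - 4*s^2 - 11*s - 6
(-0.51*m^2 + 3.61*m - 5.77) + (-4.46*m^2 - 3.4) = -4.97*m^2 + 3.61*m - 9.17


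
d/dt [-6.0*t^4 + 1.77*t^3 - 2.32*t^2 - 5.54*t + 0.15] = -24.0*t^3 + 5.31*t^2 - 4.64*t - 5.54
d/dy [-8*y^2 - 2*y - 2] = -16*y - 2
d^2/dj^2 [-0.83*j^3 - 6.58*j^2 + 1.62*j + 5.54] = -4.98*j - 13.16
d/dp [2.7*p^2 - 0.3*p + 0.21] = 5.4*p - 0.3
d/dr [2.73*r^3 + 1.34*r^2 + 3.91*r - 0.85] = 8.19*r^2 + 2.68*r + 3.91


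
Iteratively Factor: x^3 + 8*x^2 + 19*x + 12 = (x + 3)*(x^2 + 5*x + 4) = (x + 1)*(x + 3)*(x + 4)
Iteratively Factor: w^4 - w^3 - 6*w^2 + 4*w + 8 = (w - 2)*(w^3 + w^2 - 4*w - 4) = (w - 2)*(w + 1)*(w^2 - 4) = (w - 2)^2*(w + 1)*(w + 2)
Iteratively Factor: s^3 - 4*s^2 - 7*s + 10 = (s - 5)*(s^2 + s - 2) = (s - 5)*(s - 1)*(s + 2)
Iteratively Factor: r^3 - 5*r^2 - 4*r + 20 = (r - 2)*(r^2 - 3*r - 10) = (r - 5)*(r - 2)*(r + 2)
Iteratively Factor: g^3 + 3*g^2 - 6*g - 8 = (g + 4)*(g^2 - g - 2) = (g - 2)*(g + 4)*(g + 1)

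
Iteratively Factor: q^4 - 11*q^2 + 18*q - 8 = (q - 1)*(q^3 + q^2 - 10*q + 8) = (q - 1)*(q + 4)*(q^2 - 3*q + 2) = (q - 1)^2*(q + 4)*(q - 2)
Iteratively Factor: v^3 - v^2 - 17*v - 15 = (v + 3)*(v^2 - 4*v - 5) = (v - 5)*(v + 3)*(v + 1)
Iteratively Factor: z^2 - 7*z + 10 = (z - 5)*(z - 2)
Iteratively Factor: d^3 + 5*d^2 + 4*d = (d + 4)*(d^2 + d) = d*(d + 4)*(d + 1)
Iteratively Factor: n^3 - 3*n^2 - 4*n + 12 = (n - 3)*(n^2 - 4) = (n - 3)*(n - 2)*(n + 2)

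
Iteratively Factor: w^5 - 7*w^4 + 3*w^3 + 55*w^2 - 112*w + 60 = (w - 1)*(w^4 - 6*w^3 - 3*w^2 + 52*w - 60) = (w - 1)*(w + 3)*(w^3 - 9*w^2 + 24*w - 20) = (w - 5)*(w - 1)*(w + 3)*(w^2 - 4*w + 4) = (w - 5)*(w - 2)*(w - 1)*(w + 3)*(w - 2)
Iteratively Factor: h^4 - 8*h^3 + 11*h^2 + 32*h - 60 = (h - 3)*(h^3 - 5*h^2 - 4*h + 20) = (h - 3)*(h + 2)*(h^2 - 7*h + 10) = (h - 5)*(h - 3)*(h + 2)*(h - 2)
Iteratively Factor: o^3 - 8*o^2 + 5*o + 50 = (o + 2)*(o^2 - 10*o + 25) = (o - 5)*(o + 2)*(o - 5)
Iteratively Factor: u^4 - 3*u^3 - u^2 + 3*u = (u - 3)*(u^3 - u) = u*(u - 3)*(u^2 - 1) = u*(u - 3)*(u + 1)*(u - 1)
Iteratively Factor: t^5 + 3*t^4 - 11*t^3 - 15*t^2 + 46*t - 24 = (t + 3)*(t^4 - 11*t^2 + 18*t - 8) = (t - 2)*(t + 3)*(t^3 + 2*t^2 - 7*t + 4) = (t - 2)*(t - 1)*(t + 3)*(t^2 + 3*t - 4) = (t - 2)*(t - 1)*(t + 3)*(t + 4)*(t - 1)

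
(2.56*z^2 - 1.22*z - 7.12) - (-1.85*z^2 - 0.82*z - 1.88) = 4.41*z^2 - 0.4*z - 5.24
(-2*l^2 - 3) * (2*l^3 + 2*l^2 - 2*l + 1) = -4*l^5 - 4*l^4 - 2*l^3 - 8*l^2 + 6*l - 3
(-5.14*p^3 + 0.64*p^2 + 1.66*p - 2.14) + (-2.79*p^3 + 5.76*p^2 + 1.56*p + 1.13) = -7.93*p^3 + 6.4*p^2 + 3.22*p - 1.01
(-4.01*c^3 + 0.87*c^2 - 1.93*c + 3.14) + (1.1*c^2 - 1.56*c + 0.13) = -4.01*c^3 + 1.97*c^2 - 3.49*c + 3.27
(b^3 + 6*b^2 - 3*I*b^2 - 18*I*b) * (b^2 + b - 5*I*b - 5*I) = b^5 + 7*b^4 - 8*I*b^4 - 9*b^3 - 56*I*b^3 - 105*b^2 - 48*I*b^2 - 90*b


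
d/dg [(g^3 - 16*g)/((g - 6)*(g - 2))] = (g^4 - 16*g^3 + 52*g^2 - 192)/(g^4 - 16*g^3 + 88*g^2 - 192*g + 144)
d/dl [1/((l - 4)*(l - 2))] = 2*(3 - l)/(l^4 - 12*l^3 + 52*l^2 - 96*l + 64)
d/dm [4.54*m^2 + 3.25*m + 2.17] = 9.08*m + 3.25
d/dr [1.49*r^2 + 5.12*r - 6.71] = 2.98*r + 5.12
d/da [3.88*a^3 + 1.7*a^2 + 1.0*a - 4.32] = 11.64*a^2 + 3.4*a + 1.0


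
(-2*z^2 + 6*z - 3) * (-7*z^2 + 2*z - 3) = 14*z^4 - 46*z^3 + 39*z^2 - 24*z + 9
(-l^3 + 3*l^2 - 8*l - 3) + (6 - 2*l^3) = -3*l^3 + 3*l^2 - 8*l + 3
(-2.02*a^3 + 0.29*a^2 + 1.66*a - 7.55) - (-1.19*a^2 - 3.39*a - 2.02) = -2.02*a^3 + 1.48*a^2 + 5.05*a - 5.53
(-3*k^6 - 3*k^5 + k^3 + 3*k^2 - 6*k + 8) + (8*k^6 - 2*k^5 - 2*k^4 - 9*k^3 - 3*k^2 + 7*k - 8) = 5*k^6 - 5*k^5 - 2*k^4 - 8*k^3 + k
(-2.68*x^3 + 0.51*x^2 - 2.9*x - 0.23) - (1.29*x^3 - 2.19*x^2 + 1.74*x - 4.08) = -3.97*x^3 + 2.7*x^2 - 4.64*x + 3.85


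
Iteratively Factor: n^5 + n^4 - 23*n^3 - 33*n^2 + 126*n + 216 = (n - 4)*(n^4 + 5*n^3 - 3*n^2 - 45*n - 54) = (n - 4)*(n + 3)*(n^3 + 2*n^2 - 9*n - 18) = (n - 4)*(n + 2)*(n + 3)*(n^2 - 9) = (n - 4)*(n + 2)*(n + 3)^2*(n - 3)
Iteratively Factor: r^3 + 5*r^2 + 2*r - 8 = (r + 4)*(r^2 + r - 2) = (r + 2)*(r + 4)*(r - 1)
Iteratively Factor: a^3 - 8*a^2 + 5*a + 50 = (a - 5)*(a^2 - 3*a - 10) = (a - 5)*(a + 2)*(a - 5)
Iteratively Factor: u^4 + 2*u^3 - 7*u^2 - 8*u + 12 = (u - 1)*(u^3 + 3*u^2 - 4*u - 12) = (u - 1)*(u + 3)*(u^2 - 4) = (u - 1)*(u + 2)*(u + 3)*(u - 2)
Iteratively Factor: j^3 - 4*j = (j - 2)*(j^2 + 2*j) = (j - 2)*(j + 2)*(j)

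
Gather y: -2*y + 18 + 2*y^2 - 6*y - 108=2*y^2 - 8*y - 90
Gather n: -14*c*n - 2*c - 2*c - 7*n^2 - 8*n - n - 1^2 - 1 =-4*c - 7*n^2 + n*(-14*c - 9) - 2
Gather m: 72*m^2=72*m^2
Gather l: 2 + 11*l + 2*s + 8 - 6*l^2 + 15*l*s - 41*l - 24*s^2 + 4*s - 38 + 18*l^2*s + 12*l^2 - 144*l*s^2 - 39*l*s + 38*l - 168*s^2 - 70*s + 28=l^2*(18*s + 6) + l*(-144*s^2 - 24*s + 8) - 192*s^2 - 64*s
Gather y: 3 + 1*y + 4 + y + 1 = 2*y + 8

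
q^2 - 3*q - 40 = (q - 8)*(q + 5)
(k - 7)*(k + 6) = k^2 - k - 42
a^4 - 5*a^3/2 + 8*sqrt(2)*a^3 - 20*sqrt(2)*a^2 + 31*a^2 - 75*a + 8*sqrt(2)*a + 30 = (a - 2)*(a - 1/2)*(a + 3*sqrt(2))*(a + 5*sqrt(2))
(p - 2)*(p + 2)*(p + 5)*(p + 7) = p^4 + 12*p^3 + 31*p^2 - 48*p - 140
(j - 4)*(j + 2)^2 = j^3 - 12*j - 16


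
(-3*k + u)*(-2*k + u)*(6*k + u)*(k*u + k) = 36*k^4*u + 36*k^4 - 24*k^3*u^2 - 24*k^3*u + k^2*u^3 + k^2*u^2 + k*u^4 + k*u^3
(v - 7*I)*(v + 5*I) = v^2 - 2*I*v + 35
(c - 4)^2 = c^2 - 8*c + 16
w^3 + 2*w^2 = w^2*(w + 2)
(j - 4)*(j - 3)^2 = j^3 - 10*j^2 + 33*j - 36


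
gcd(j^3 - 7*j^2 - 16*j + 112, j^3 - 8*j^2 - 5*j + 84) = j^2 - 11*j + 28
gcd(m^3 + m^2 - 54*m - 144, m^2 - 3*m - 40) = m - 8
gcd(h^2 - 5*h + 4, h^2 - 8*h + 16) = h - 4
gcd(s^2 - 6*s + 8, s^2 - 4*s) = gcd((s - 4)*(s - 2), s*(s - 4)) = s - 4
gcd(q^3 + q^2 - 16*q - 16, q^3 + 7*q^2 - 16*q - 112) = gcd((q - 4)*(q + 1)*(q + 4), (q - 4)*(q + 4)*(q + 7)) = q^2 - 16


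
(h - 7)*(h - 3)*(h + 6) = h^3 - 4*h^2 - 39*h + 126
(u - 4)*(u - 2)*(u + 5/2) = u^3 - 7*u^2/2 - 7*u + 20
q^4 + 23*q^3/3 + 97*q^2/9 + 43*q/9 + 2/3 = (q + 1/3)^2*(q + 1)*(q + 6)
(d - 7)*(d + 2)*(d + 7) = d^3 + 2*d^2 - 49*d - 98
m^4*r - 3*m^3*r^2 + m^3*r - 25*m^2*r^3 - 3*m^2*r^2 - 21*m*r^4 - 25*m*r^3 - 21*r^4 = (m - 7*r)*(m + r)*(m + 3*r)*(m*r + r)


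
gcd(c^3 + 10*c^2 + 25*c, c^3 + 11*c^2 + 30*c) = c^2 + 5*c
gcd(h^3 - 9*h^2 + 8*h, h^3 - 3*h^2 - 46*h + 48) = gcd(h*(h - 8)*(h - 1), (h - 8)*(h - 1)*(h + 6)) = h^2 - 9*h + 8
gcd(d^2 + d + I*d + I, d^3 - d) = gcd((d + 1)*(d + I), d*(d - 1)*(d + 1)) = d + 1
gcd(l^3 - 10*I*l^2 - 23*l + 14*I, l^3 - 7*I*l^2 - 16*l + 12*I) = l - 2*I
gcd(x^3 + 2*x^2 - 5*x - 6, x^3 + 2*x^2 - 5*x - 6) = x^3 + 2*x^2 - 5*x - 6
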